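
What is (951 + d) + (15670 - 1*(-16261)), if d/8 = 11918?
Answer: 128226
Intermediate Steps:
d = 95344 (d = 8*11918 = 95344)
(951 + d) + (15670 - 1*(-16261)) = (951 + 95344) + (15670 - 1*(-16261)) = 96295 + (15670 + 16261) = 96295 + 31931 = 128226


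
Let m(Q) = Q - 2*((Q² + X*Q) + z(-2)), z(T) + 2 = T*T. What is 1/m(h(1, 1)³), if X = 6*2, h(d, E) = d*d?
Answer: -1/29 ≈ -0.034483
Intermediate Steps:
h(d, E) = d²
z(T) = -2 + T² (z(T) = -2 + T*T = -2 + T²)
X = 12
m(Q) = -4 - 23*Q - 2*Q² (m(Q) = Q - 2*((Q² + 12*Q) + (-2 + (-2)²)) = Q - 2*((Q² + 12*Q) + (-2 + 4)) = Q - 2*((Q² + 12*Q) + 2) = Q - 2*(2 + Q² + 12*Q) = Q + (-4 - 24*Q - 2*Q²) = -4 - 23*Q - 2*Q²)
1/m(h(1, 1)³) = 1/(-4 - 23*(1²)³ - 2*((1²)³)²) = 1/(-4 - 23*1³ - 2*(1³)²) = 1/(-4 - 23*1 - 2*1²) = 1/(-4 - 23 - 2*1) = 1/(-4 - 23 - 2) = 1/(-29) = -1/29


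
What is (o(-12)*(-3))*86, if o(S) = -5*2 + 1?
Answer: 2322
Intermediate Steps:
o(S) = -9 (o(S) = -10 + 1 = -9)
(o(-12)*(-3))*86 = -9*(-3)*86 = 27*86 = 2322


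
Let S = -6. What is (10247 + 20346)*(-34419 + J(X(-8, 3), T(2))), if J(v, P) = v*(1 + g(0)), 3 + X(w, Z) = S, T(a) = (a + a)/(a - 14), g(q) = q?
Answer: -1053255804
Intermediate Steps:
T(a) = 2*a/(-14 + a) (T(a) = (2*a)/(-14 + a) = 2*a/(-14 + a))
X(w, Z) = -9 (X(w, Z) = -3 - 6 = -9)
J(v, P) = v (J(v, P) = v*(1 + 0) = v*1 = v)
(10247 + 20346)*(-34419 + J(X(-8, 3), T(2))) = (10247 + 20346)*(-34419 - 9) = 30593*(-34428) = -1053255804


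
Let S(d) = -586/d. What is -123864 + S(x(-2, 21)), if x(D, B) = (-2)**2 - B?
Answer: -2105102/17 ≈ -1.2383e+5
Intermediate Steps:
x(D, B) = 4 - B
-123864 + S(x(-2, 21)) = -123864 - 586/(4 - 1*21) = -123864 - 586/(4 - 21) = -123864 - 586/(-17) = -123864 - 586*(-1/17) = -123864 + 586/17 = -2105102/17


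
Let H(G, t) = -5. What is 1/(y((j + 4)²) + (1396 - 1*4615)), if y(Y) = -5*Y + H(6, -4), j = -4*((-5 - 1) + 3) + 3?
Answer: -1/5029 ≈ -0.00019885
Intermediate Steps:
j = 15 (j = -4*(-6 + 3) + 3 = -4*(-3) + 3 = 12 + 3 = 15)
y(Y) = -5 - 5*Y (y(Y) = -5*Y - 5 = -5 - 5*Y)
1/(y((j + 4)²) + (1396 - 1*4615)) = 1/((-5 - 5*(15 + 4)²) + (1396 - 1*4615)) = 1/((-5 - 5*19²) + (1396 - 4615)) = 1/((-5 - 5*361) - 3219) = 1/((-5 - 1805) - 3219) = 1/(-1810 - 3219) = 1/(-5029) = -1/5029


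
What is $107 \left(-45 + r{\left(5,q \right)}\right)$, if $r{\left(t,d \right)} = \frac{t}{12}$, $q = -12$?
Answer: $- \frac{57245}{12} \approx -4770.4$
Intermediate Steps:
$r{\left(t,d \right)} = \frac{t}{12}$ ($r{\left(t,d \right)} = t \frac{1}{12} = \frac{t}{12}$)
$107 \left(-45 + r{\left(5,q \right)}\right) = 107 \left(-45 + \frac{1}{12} \cdot 5\right) = 107 \left(-45 + \frac{5}{12}\right) = 107 \left(- \frac{535}{12}\right) = - \frac{57245}{12}$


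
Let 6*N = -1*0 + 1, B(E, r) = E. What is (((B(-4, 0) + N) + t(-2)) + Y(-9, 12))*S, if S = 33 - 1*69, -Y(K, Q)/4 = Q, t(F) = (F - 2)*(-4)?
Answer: 1290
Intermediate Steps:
t(F) = 8 - 4*F (t(F) = (-2 + F)*(-4) = 8 - 4*F)
Y(K, Q) = -4*Q
N = 1/6 (N = (-1*0 + 1)/6 = (0 + 1)/6 = (1/6)*1 = 1/6 ≈ 0.16667)
S = -36 (S = 33 - 69 = -36)
(((B(-4, 0) + N) + t(-2)) + Y(-9, 12))*S = (((-4 + 1/6) + (8 - 4*(-2))) - 4*12)*(-36) = ((-23/6 + (8 + 8)) - 48)*(-36) = ((-23/6 + 16) - 48)*(-36) = (73/6 - 48)*(-36) = -215/6*(-36) = 1290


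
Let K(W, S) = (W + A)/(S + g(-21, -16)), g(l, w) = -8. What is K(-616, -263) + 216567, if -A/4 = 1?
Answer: 58690277/271 ≈ 2.1657e+5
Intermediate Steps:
A = -4 (A = -4*1 = -4)
K(W, S) = (-4 + W)/(-8 + S) (K(W, S) = (W - 4)/(S - 8) = (-4 + W)/(-8 + S))
K(-616, -263) + 216567 = (-4 - 616)/(-8 - 263) + 216567 = -620/(-271) + 216567 = -1/271*(-620) + 216567 = 620/271 + 216567 = 58690277/271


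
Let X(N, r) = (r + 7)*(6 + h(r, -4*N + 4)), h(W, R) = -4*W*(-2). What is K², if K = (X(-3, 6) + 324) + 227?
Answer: 1570009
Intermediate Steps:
h(W, R) = 8*W
X(N, r) = (6 + 8*r)*(7 + r) (X(N, r) = (r + 7)*(6 + 8*r) = (7 + r)*(6 + 8*r) = (6 + 8*r)*(7 + r))
K = 1253 (K = ((42 + 8*6² + 62*6) + 324) + 227 = ((42 + 8*36 + 372) + 324) + 227 = ((42 + 288 + 372) + 324) + 227 = (702 + 324) + 227 = 1026 + 227 = 1253)
K² = 1253² = 1570009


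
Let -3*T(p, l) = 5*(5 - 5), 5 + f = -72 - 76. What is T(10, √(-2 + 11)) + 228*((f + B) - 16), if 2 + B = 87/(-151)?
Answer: -5907024/151 ≈ -39119.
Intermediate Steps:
f = -153 (f = -5 + (-72 - 76) = -5 - 148 = -153)
B = -389/151 (B = -2 + 87/(-151) = -2 + 87*(-1/151) = -2 - 87/151 = -389/151 ≈ -2.5762)
T(p, l) = 0 (T(p, l) = -5*(5 - 5)/3 = -5*0/3 = -⅓*0 = 0)
T(10, √(-2 + 11)) + 228*((f + B) - 16) = 0 + 228*((-153 - 389/151) - 16) = 0 + 228*(-23492/151 - 16) = 0 + 228*(-25908/151) = 0 - 5907024/151 = -5907024/151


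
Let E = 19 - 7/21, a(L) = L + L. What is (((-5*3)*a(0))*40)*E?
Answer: 0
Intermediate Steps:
a(L) = 2*L
E = 56/3 (E = 19 - 7*1/21 = 19 - ⅓ = 56/3 ≈ 18.667)
(((-5*3)*a(0))*40)*E = (((-5*3)*(2*0))*40)*(56/3) = (-15*0*40)*(56/3) = (0*40)*(56/3) = 0*(56/3) = 0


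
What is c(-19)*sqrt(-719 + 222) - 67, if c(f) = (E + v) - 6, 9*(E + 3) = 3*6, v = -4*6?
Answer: -67 - 31*I*sqrt(497) ≈ -67.0 - 691.1*I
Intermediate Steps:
v = -24
E = -1 (E = -3 + (3*6)/9 = -3 + (1/9)*18 = -3 + 2 = -1)
c(f) = -31 (c(f) = (-1 - 24) - 6 = -25 - 6 = -31)
c(-19)*sqrt(-719 + 222) - 67 = -31*sqrt(-719 + 222) - 67 = -31*I*sqrt(497) - 67 = -67 - 31*I*sqrt(497)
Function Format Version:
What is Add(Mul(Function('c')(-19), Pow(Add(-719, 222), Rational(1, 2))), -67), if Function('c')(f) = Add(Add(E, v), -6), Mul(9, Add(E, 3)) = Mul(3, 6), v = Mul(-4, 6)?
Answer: Add(-67, Mul(-31, I, Pow(497, Rational(1, 2)))) ≈ Add(-67.000, Mul(-691.10, I))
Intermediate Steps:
v = -24
E = -1 (E = Add(-3, Mul(Rational(1, 9), Mul(3, 6))) = Add(-3, Mul(Rational(1, 9), 18)) = Add(-3, 2) = -1)
Function('c')(f) = -31 (Function('c')(f) = Add(Add(-1, -24), -6) = Add(-25, -6) = -31)
Add(Mul(Function('c')(-19), Pow(Add(-719, 222), Rational(1, 2))), -67) = Add(Mul(-31, Pow(Add(-719, 222), Rational(1, 2))), -67) = Add(Mul(-31, Pow(-497, Rational(1, 2))), -67) = Add(Mul(-31, Mul(I, Pow(497, Rational(1, 2)))), -67) = Add(Mul(-31, I, Pow(497, Rational(1, 2))), -67) = Add(-67, Mul(-31, I, Pow(497, Rational(1, 2))))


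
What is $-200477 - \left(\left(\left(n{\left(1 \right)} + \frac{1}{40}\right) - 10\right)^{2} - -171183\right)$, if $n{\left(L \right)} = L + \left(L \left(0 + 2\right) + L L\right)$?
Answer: $- \frac{594713121}{1600} \approx -3.717 \cdot 10^{5}$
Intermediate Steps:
$n{\left(L \right)} = L^{2} + 3 L$ ($n{\left(L \right)} = L + \left(L 2 + L^{2}\right) = L + \left(2 L + L^{2}\right) = L + \left(L^{2} + 2 L\right) = L^{2} + 3 L$)
$-200477 - \left(\left(\left(n{\left(1 \right)} + \frac{1}{40}\right) - 10\right)^{2} - -171183\right) = -200477 - \left(\left(\left(1 \left(3 + 1\right) + \frac{1}{40}\right) - 10\right)^{2} - -171183\right) = -200477 - \left(\left(\left(1 \cdot 4 + \frac{1}{40}\right) - 10\right)^{2} + 171183\right) = -200477 - \left(\left(\left(4 + \frac{1}{40}\right) - 10\right)^{2} + 171183\right) = -200477 - \left(\left(\frac{161}{40} - 10\right)^{2} + 171183\right) = -200477 - \left(\left(- \frac{239}{40}\right)^{2} + 171183\right) = -200477 - \left(\frac{57121}{1600} + 171183\right) = -200477 - \frac{273949921}{1600} = - \frac{594713121}{1600}$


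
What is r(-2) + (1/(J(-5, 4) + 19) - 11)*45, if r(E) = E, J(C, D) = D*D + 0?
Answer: -3470/7 ≈ -495.71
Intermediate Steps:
J(C, D) = D² (J(C, D) = D² + 0 = D²)
r(-2) + (1/(J(-5, 4) + 19) - 11)*45 = -2 + (1/(4² + 19) - 11)*45 = -2 + (1/(16 + 19) - 11)*45 = -2 + (1/35 - 11)*45 = -2 - 384/35*45 = -2 - 3456/7 = -3470/7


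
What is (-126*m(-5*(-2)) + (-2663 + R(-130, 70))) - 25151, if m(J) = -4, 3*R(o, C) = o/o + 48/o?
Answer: -5325409/195 ≈ -27310.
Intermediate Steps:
R(o, C) = 1/3 + 16/o (R(o, C) = (o/o + 48/o)/3 = (1 + 48/o)/3 = 1/3 + 16/o)
(-126*m(-5*(-2)) + (-2663 + R(-130, 70))) - 25151 = (-126*(-4) + (-2663 + (1/3)*(48 - 130)/(-130))) - 25151 = (504 + (-2663 + (1/3)*(-1/130)*(-82))) - 25151 = (504 + (-2663 + 41/195)) - 25151 = (504 - 519244/195) - 25151 = -420964/195 - 25151 = -5325409/195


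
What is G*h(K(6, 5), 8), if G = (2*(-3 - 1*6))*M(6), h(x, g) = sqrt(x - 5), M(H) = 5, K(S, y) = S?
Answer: -90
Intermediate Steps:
h(x, g) = sqrt(-5 + x)
G = -90 (G = (2*(-3 - 1*6))*5 = (2*(-3 - 6))*5 = (2*(-9))*5 = -18*5 = -90)
G*h(K(6, 5), 8) = -90*sqrt(-5 + 6) = -90*sqrt(1) = -90*1 = -90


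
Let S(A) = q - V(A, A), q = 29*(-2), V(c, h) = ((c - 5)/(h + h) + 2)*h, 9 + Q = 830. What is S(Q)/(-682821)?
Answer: 2108/682821 ≈ 0.0030872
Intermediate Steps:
Q = 821 (Q = -9 + 830 = 821)
V(c, h) = h*(2 + (-5 + c)/(2*h)) (V(c, h) = ((-5 + c)/((2*h)) + 2)*h = ((-5 + c)*(1/(2*h)) + 2)*h = ((-5 + c)/(2*h) + 2)*h = (2 + (-5 + c)/(2*h))*h = h*(2 + (-5 + c)/(2*h)))
q = -58
S(A) = -111/2 - 5*A/2 (S(A) = -58 - (-5/2 + A/2 + 2*A) = -58 - (-5/2 + 5*A/2) = -58 + (5/2 - 5*A/2) = -111/2 - 5*A/2)
S(Q)/(-682821) = (-111/2 - 5/2*821)/(-682821) = (-111/2 - 4105/2)*(-1/682821) = -2108*(-1/682821) = 2108/682821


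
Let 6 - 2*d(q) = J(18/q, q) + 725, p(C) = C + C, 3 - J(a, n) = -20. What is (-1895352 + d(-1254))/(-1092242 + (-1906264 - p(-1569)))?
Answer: 1895723/2995368 ≈ 0.63288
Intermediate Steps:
J(a, n) = 23 (J(a, n) = 3 - 1*(-20) = 3 + 20 = 23)
p(C) = 2*C
d(q) = -371 (d(q) = 3 - (23 + 725)/2 = 3 - ½*748 = 3 - 374 = -371)
(-1895352 + d(-1254))/(-1092242 + (-1906264 - p(-1569))) = (-1895352 - 371)/(-1092242 + (-1906264 - 2*(-1569))) = -1895723/(-1092242 + (-1906264 - 1*(-3138))) = -1895723/(-1092242 + (-1906264 + 3138)) = -1895723/(-1092242 - 1903126) = -1895723/(-2995368) = -1895723*(-1/2995368) = 1895723/2995368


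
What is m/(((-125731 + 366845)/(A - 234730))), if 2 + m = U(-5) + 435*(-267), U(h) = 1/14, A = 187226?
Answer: 19311052932/843899 ≈ 22883.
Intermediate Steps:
U(h) = 1/14
m = -1626057/14 (m = -2 + (1/14 + 435*(-267)) = -2 + (1/14 - 116145) = -2 - 1626029/14 = -1626057/14 ≈ -1.1615e+5)
m/(((-125731 + 366845)/(A - 234730))) = -1626057*(187226 - 234730)/(-125731 + 366845)/14 = -1626057/(14*(241114/(-47504))) = -1626057/(14*(241114*(-1/47504))) = -1626057/(14*(-120557/23752)) = -1626057/14*(-23752/120557) = 19311052932/843899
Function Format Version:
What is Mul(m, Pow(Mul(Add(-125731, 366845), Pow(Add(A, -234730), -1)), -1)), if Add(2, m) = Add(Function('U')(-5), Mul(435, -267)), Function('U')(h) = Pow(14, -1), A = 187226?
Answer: Rational(19311052932, 843899) ≈ 22883.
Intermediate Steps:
Function('U')(h) = Rational(1, 14)
m = Rational(-1626057, 14) (m = Add(-2, Add(Rational(1, 14), Mul(435, -267))) = Add(-2, Add(Rational(1, 14), -116145)) = Add(-2, Rational(-1626029, 14)) = Rational(-1626057, 14) ≈ -1.1615e+5)
Mul(m, Pow(Mul(Add(-125731, 366845), Pow(Add(A, -234730), -1)), -1)) = Mul(Rational(-1626057, 14), Pow(Mul(Add(-125731, 366845), Pow(Add(187226, -234730), -1)), -1)) = Mul(Rational(-1626057, 14), Pow(Mul(241114, Pow(-47504, -1)), -1)) = Mul(Rational(-1626057, 14), Pow(Mul(241114, Rational(-1, 47504)), -1)) = Mul(Rational(-1626057, 14), Pow(Rational(-120557, 23752), -1)) = Mul(Rational(-1626057, 14), Rational(-23752, 120557)) = Rational(19311052932, 843899)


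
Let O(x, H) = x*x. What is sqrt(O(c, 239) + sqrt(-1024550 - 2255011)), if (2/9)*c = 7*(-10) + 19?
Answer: sqrt(210681 + 4*I*sqrt(3279561))/2 ≈ 229.53 + 3.9449*I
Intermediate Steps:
c = -459/2 (c = 9*(7*(-10) + 19)/2 = 9*(-70 + 19)/2 = (9/2)*(-51) = -459/2 ≈ -229.50)
O(x, H) = x**2
sqrt(O(c, 239) + sqrt(-1024550 - 2255011)) = sqrt((-459/2)**2 + sqrt(-1024550 - 2255011)) = sqrt(210681/4 + sqrt(-3279561)) = sqrt(210681/4 + I*sqrt(3279561))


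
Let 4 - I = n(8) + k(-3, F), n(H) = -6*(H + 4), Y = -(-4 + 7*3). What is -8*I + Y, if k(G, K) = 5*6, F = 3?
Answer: -385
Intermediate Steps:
k(G, K) = 30
Y = -17 (Y = -(-4 + 21) = -1*17 = -17)
n(H) = -24 - 6*H (n(H) = -6*(4 + H) = -24 - 6*H)
I = 46 (I = 4 - ((-24 - 6*8) + 30) = 4 - ((-24 - 48) + 30) = 4 - (-72 + 30) = 4 - 1*(-42) = 4 + 42 = 46)
-8*I + Y = -8*46 - 17 = -368 - 17 = -385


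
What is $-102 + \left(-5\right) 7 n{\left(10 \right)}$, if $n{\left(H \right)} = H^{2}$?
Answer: $-3602$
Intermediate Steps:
$-102 + \left(-5\right) 7 n{\left(10 \right)} = -102 + \left(-5\right) 7 \cdot 10^{2} = -102 - 3500 = -3602$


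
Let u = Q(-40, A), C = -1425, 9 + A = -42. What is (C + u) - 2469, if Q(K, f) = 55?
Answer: -3839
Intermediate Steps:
A = -51 (A = -9 - 42 = -51)
u = 55
(C + u) - 2469 = (-1425 + 55) - 2469 = -1370 - 2469 = -3839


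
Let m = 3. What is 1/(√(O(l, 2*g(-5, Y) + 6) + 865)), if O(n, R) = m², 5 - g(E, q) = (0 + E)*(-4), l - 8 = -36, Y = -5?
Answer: √874/874 ≈ 0.033826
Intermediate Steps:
l = -28 (l = 8 - 36 = -28)
g(E, q) = 5 + 4*E (g(E, q) = 5 - (0 + E)*(-4) = 5 - E*(-4) = 5 - (-4)*E = 5 + 4*E)
O(n, R) = 9 (O(n, R) = 3² = 9)
1/(√(O(l, 2*g(-5, Y) + 6) + 865)) = 1/(√(9 + 865)) = 1/(√874) = √874/874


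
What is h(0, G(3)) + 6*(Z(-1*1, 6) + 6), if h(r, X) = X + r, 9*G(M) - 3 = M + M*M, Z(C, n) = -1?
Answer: 95/3 ≈ 31.667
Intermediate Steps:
G(M) = ⅓ + M/9 + M²/9 (G(M) = ⅓ + (M + M*M)/9 = ⅓ + (M + M²)/9 = ⅓ + (M/9 + M²/9) = ⅓ + M/9 + M²/9)
h(0, G(3)) + 6*(Z(-1*1, 6) + 6) = ((⅓ + (⅑)*3 + (⅑)*3²) + 0) + 6*(-1 + 6) = ((⅓ + ⅓ + (⅑)*9) + 0) + 6*5 = ((⅓ + ⅓ + 1) + 0) + 30 = (5/3 + 0) + 30 = 5/3 + 30 = 95/3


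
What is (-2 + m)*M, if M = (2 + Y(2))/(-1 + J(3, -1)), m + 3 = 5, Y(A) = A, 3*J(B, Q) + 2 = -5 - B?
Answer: 0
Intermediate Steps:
J(B, Q) = -7/3 - B/3 (J(B, Q) = -⅔ + (-5 - B)/3 = -⅔ + (-5/3 - B/3) = -7/3 - B/3)
m = 2 (m = -3 + 5 = 2)
M = -12/13 (M = (2 + 2)/(-1 + (-7/3 - ⅓*3)) = 4/(-1 + (-7/3 - 1)) = 4/(-1 - 10/3) = 4/(-13/3) = 4*(-3/13) = -12/13 ≈ -0.92308)
(-2 + m)*M = (-2 + 2)*(-12/13) = 0*(-12/13) = 0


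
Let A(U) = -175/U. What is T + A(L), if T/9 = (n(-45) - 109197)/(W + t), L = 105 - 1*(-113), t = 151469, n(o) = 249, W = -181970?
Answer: 23157589/738802 ≈ 31.345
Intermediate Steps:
L = 218 (L = 105 + 113 = 218)
T = 108948/3389 (T = 9*((249 - 109197)/(-181970 + 151469)) = 9*(-108948/(-30501)) = 9*(-108948*(-1/30501)) = 9*(36316/10167) = 108948/3389 ≈ 32.148)
T + A(L) = 108948/3389 - 175/218 = 23157589/738802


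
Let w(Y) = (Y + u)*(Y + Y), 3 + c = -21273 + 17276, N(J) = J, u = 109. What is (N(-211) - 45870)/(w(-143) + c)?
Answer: -46081/5724 ≈ -8.0505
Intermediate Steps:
c = -4000 (c = -3 + (-21273 + 17276) = -3 - 3997 = -4000)
w(Y) = 2*Y*(109 + Y) (w(Y) = (Y + 109)*(Y + Y) = (109 + Y)*(2*Y) = 2*Y*(109 + Y))
(N(-211) - 45870)/(w(-143) + c) = (-211 - 45870)/(2*(-143)*(109 - 143) - 4000) = -46081/(2*(-143)*(-34) - 4000) = -46081/(9724 - 4000) = -46081/5724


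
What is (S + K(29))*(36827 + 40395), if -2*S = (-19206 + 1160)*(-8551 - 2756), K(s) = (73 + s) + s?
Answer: -7878414700460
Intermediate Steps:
K(s) = 73 + 2*s
S = -102023061 (S = -(-19206 + 1160)*(-8551 - 2756)/2 = -(-9023)*(-11307) = -½*204046122 = -102023061)
(S + K(29))*(36827 + 40395) = (-102023061 + (73 + 2*29))*(36827 + 40395) = (-102023061 + (73 + 58))*77222 = (-102023061 + 131)*77222 = -102022930*77222 = -7878414700460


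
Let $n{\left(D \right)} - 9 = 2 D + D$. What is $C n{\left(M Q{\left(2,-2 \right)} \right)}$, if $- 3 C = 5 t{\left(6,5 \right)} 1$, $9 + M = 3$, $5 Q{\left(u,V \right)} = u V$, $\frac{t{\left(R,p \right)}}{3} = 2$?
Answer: $-234$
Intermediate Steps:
$t{\left(R,p \right)} = 6$ ($t{\left(R,p \right)} = 3 \cdot 2 = 6$)
$Q{\left(u,V \right)} = \frac{V u}{5}$ ($Q{\left(u,V \right)} = \frac{u V}{5} = \frac{V u}{5}$)
$M = -6$ ($M = -9 + 3 = -6$)
$C = -10$ ($C = - \frac{5 \cdot 6 \cdot 1}{3} = - \frac{30 \cdot 1}{3} = \left(- \frac{1}{3}\right) 30 = -10$)
$n{\left(D \right)} = 9 + 3 D$ ($n{\left(D \right)} = 9 + \left(2 D + D\right) = 9 + 3 D$)
$C n{\left(M Q{\left(2,-2 \right)} \right)} = - 10 \left(9 + 3 \left(- 6 \cdot \frac{1}{5} \left(-2\right) 2\right)\right) = - 10 \left(9 + 3 \left(\left(-6\right) \left(- \frac{4}{5}\right)\right)\right) = - 10 \left(9 + 3 \cdot \frac{24}{5}\right) = - 10 \left(9 + \frac{72}{5}\right) = \left(-10\right) \frac{117}{5} = -234$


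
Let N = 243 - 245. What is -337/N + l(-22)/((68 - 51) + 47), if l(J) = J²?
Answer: 2817/16 ≈ 176.06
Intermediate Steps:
N = -2
-337/N + l(-22)/((68 - 51) + 47) = -337/(-2) + (-22)²/((68 - 51) + 47) = -337*(-½) + 484/(17 + 47) = 337/2 + 484/64 = 337/2 + 484*(1/64) = 337/2 + 121/16 = 2817/16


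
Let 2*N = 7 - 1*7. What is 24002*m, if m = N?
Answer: 0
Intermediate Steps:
N = 0 (N = (7 - 1*7)/2 = (7 - 7)/2 = (½)*0 = 0)
m = 0
24002*m = 24002*0 = 0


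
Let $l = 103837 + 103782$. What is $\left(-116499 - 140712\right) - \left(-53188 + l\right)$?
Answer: $-411642$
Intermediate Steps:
$l = 207619$
$\left(-116499 - 140712\right) - \left(-53188 + l\right) = \left(-116499 - 140712\right) - \left(-53188 + 207619\right) = \left(-116499 - 140712\right) - 154431 = -257211 - 154431 = -411642$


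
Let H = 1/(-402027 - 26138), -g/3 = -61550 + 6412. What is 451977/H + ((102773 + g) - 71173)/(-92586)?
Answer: -8958655256064572/46293 ≈ -1.9352e+11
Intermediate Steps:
g = 165414 (g = -3*(-61550 + 6412) = -3*(-55138) = 165414)
H = -1/428165 (H = 1/(-428165) = -1/428165 ≈ -2.3355e-6)
451977/H + ((102773 + g) - 71173)/(-92586) = 451977/(-1/428165) + ((102773 + 165414) - 71173)/(-92586) = 451977*(-428165) + (268187 - 71173)*(-1/92586) = -193520732205 + 197014*(-1/92586) = -193520732205 - 98507/46293 = -8958655256064572/46293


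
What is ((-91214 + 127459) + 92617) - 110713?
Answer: 18149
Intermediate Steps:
((-91214 + 127459) + 92617) - 110713 = (36245 + 92617) - 110713 = 128862 - 110713 = 18149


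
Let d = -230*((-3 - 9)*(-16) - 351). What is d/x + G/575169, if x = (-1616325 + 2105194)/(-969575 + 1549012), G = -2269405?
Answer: 12186728046871265/281182293861 ≈ 43341.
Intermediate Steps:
x = 488869/579437 ≈ 0.84370
d = 36570 (d = -230*(-12*(-16) - 351) = -230*(192 - 351) = -230*(-159) = 36570)
d/x + G/575169 = 36570/(488869/579437) - 2269405/575169 = 36570*(579437/488869) - 2269405*1/575169 = 21190011090/488869 - 2269405/575169 = 12186728046871265/281182293861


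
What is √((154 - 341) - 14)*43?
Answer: 43*I*√201 ≈ 609.63*I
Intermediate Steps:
√((154 - 341) - 14)*43 = √(-187 - 14)*43 = √(-201)*43 = (I*√201)*43 = 43*I*√201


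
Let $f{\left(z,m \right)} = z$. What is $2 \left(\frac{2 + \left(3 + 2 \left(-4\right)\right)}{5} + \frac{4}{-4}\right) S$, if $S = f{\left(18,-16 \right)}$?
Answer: $- \frac{288}{5} \approx -57.6$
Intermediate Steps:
$S = 18$
$2 \left(\frac{2 + \left(3 + 2 \left(-4\right)\right)}{5} + \frac{4}{-4}\right) S = 2 \left(\frac{2 + \left(3 + 2 \left(-4\right)\right)}{5} + \frac{4}{-4}\right) 18 = 2 \left(\left(2 + \left(3 - 8\right)\right) \frac{1}{5} + 4 \left(- \frac{1}{4}\right)\right) 18 = 2 \left(\left(2 - 5\right) \frac{1}{5} - 1\right) 18 = 2 \left(\left(-3\right) \frac{1}{5} - 1\right) 18 = 2 \left(- \frac{3}{5} - 1\right) 18 = 2 \left(- \frac{8}{5}\right) 18 = \left(- \frac{16}{5}\right) 18 = - \frac{288}{5}$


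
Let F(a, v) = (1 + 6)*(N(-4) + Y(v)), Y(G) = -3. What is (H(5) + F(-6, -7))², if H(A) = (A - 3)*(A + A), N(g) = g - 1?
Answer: 1296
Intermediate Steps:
N(g) = -1 + g
H(A) = 2*A*(-3 + A) (H(A) = (-3 + A)*(2*A) = 2*A*(-3 + A))
F(a, v) = -56 (F(a, v) = (1 + 6)*((-1 - 4) - 3) = 7*(-5 - 3) = 7*(-8) = -56)
(H(5) + F(-6, -7))² = (2*5*(-3 + 5) - 56)² = (2*5*2 - 56)² = (20 - 56)² = (-36)² = 1296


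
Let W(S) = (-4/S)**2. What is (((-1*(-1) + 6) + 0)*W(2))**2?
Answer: 784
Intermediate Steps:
W(S) = 16/S**2
(((-1*(-1) + 6) + 0)*W(2))**2 = (((-1*(-1) + 6) + 0)*(16/2**2))**2 = (((1 + 6) + 0)*(16*(1/4)))**2 = ((7 + 0)*4)**2 = (7*4)**2 = 28**2 = 784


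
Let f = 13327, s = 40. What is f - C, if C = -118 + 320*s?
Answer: 645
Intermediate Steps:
C = 12682 (C = -118 + 320*40 = -118 + 12800 = 12682)
f - C = 13327 - 1*12682 = 13327 - 12682 = 645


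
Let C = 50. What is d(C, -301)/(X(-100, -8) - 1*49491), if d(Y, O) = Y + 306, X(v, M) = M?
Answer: -356/49499 ≈ -0.0071921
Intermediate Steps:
d(Y, O) = 306 + Y
d(C, -301)/(X(-100, -8) - 1*49491) = (306 + 50)/(-8 - 1*49491) = 356/(-8 - 49491) = 356/(-49499) = 356*(-1/49499) = -356/49499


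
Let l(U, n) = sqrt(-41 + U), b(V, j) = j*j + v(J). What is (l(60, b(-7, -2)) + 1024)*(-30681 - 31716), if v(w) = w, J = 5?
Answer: -63894528 - 62397*sqrt(19) ≈ -6.4167e+7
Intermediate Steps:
b(V, j) = 5 + j**2 (b(V, j) = j*j + 5 = j**2 + 5 = 5 + j**2)
(l(60, b(-7, -2)) + 1024)*(-30681 - 31716) = (sqrt(-41 + 60) + 1024)*(-30681 - 31716) = (sqrt(19) + 1024)*(-62397) = (1024 + sqrt(19))*(-62397) = -63894528 - 62397*sqrt(19)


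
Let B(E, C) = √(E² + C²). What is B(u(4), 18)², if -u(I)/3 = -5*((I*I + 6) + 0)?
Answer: 109224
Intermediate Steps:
u(I) = 90 + 15*I² (u(I) = -(-15)*((I*I + 6) + 0) = -(-15)*((I² + 6) + 0) = -(-15)*((6 + I²) + 0) = -(-15)*(6 + I²) = -3*(-30 - 5*I²) = 90 + 15*I²)
B(E, C) = √(C² + E²)
B(u(4), 18)² = (√(18² + (90 + 15*4²)²))² = (√(324 + (90 + 15*16)²))² = (√(324 + (90 + 240)²))² = (√(324 + 330²))² = (√(324 + 108900))² = (√109224)² = (6*√3034)² = 109224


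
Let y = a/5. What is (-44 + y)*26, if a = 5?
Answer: -1118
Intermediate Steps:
y = 1 (y = 5/5 = 5*(⅕) = 1)
(-44 + y)*26 = (-44 + 1)*26 = -43*26 = -1118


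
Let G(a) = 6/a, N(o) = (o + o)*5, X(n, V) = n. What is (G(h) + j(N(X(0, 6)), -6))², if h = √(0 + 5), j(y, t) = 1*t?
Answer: 216/5 - 72*√5/5 ≈ 11.001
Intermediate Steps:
N(o) = 10*o (N(o) = (2*o)*5 = 10*o)
j(y, t) = t
h = √5 ≈ 2.2361
(G(h) + j(N(X(0, 6)), -6))² = (6/(√5) - 6)² = (6*(√5/5) - 6)² = (6*√5/5 - 6)² = (-6 + 6*√5/5)²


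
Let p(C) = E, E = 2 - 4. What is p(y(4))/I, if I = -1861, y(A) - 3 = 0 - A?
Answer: 2/1861 ≈ 0.0010747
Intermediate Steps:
y(A) = 3 - A (y(A) = 3 + (0 - A) = 3 - A)
E = -2
p(C) = -2
p(y(4))/I = -2/(-1861) = -2*(-1/1861) = 2/1861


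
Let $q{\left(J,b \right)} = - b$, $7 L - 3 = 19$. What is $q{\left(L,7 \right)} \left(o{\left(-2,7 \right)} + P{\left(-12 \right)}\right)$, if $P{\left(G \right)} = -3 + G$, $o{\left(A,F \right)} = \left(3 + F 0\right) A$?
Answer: $147$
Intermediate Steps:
$L = \frac{22}{7}$ ($L = \frac{3}{7} + \frac{1}{7} \cdot 19 = \frac{3}{7} + \frac{19}{7} = \frac{22}{7} \approx 3.1429$)
$o{\left(A,F \right)} = 3 A$ ($o{\left(A,F \right)} = \left(3 + 0\right) A = 3 A$)
$q{\left(L,7 \right)} \left(o{\left(-2,7 \right)} + P{\left(-12 \right)}\right) = \left(-1\right) 7 \left(3 \left(-2\right) - 15\right) = - 7 \left(-6 - 15\right) = \left(-7\right) \left(-21\right) = 147$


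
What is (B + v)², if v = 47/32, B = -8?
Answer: 43681/1024 ≈ 42.657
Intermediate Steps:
v = 47/32 (v = 47*(1/32) = 47/32 ≈ 1.4688)
(B + v)² = (-8 + 47/32)² = (-209/32)² = 43681/1024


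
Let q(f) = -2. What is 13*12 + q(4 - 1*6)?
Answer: 154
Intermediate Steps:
13*12 + q(4 - 1*6) = 13*12 - 2 = 156 - 2 = 154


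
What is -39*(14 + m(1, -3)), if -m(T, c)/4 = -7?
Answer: -1638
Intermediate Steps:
m(T, c) = 28 (m(T, c) = -4*(-7) = 28)
-39*(14 + m(1, -3)) = -39*(14 + 28) = -39*42 = -1638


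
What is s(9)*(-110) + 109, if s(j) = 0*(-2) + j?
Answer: -881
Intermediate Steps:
s(j) = j (s(j) = 0 + j = j)
s(9)*(-110) + 109 = 9*(-110) + 109 = -990 + 109 = -881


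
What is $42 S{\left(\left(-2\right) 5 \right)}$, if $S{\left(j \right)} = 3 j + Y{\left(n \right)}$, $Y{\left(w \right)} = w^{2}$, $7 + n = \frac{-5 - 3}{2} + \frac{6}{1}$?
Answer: $-210$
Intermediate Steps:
$n = -5$ ($n = -7 + \left(\frac{-5 - 3}{2} + \frac{6}{1}\right) = -7 + \left(\left(-5 - 3\right) \frac{1}{2} + 6 \cdot 1\right) = -7 + \left(\left(-8\right) \frac{1}{2} + 6\right) = -7 + \left(-4 + 6\right) = -7 + 2 = -5$)
$S{\left(j \right)} = 25 + 3 j$ ($S{\left(j \right)} = 3 j + \left(-5\right)^{2} = 3 j + 25 = 25 + 3 j$)
$42 S{\left(\left(-2\right) 5 \right)} = 42 \left(25 + 3 \left(\left(-2\right) 5\right)\right) = 42 \left(25 + 3 \left(-10\right)\right) = 42 \left(25 - 30\right) = 42 \left(-5\right) = -210$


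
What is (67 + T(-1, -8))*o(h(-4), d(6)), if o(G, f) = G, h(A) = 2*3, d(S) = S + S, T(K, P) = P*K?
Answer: 450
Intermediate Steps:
T(K, P) = K*P
d(S) = 2*S
h(A) = 6
(67 + T(-1, -8))*o(h(-4), d(6)) = (67 - 1*(-8))*6 = (67 + 8)*6 = 75*6 = 450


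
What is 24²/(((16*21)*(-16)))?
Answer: -3/28 ≈ -0.10714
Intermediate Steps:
24²/(((16*21)*(-16))) = 576/((336*(-16))) = 576/(-5376) = 576*(-1/5376) = -3/28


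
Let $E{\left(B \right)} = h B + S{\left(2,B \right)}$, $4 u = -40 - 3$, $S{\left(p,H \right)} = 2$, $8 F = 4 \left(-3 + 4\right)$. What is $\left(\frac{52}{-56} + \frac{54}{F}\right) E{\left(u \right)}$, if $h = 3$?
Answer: $- \frac{181379}{56} \approx -3238.9$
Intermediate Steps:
$F = \frac{1}{2}$ ($F = \frac{4 \left(-3 + 4\right)}{8} = \frac{4 \cdot 1}{8} = \frac{1}{8} \cdot 4 = \frac{1}{2} \approx 0.5$)
$u = - \frac{43}{4}$ ($u = \frac{-40 - 3}{4} = \frac{1}{4} \left(-43\right) = - \frac{43}{4} \approx -10.75$)
$E{\left(B \right)} = 2 + 3 B$ ($E{\left(B \right)} = 3 B + 2 = 2 + 3 B$)
$\left(\frac{52}{-56} + \frac{54}{F}\right) E{\left(u \right)} = \left(\frac{52}{-56} + 54 \frac{1}{\frac{1}{2}}\right) \left(2 + 3 \left(- \frac{43}{4}\right)\right) = \left(52 \left(- \frac{1}{56}\right) + 54 \cdot 2\right) \left(2 - \frac{129}{4}\right) = \left(- \frac{13}{14} + 108\right) \left(- \frac{121}{4}\right) = \frac{1499}{14} \left(- \frac{121}{4}\right) = - \frac{181379}{56}$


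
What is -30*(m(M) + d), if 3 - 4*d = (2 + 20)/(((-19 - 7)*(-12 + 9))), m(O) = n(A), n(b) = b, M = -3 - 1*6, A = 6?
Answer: -2605/13 ≈ -200.38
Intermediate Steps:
M = -9 (M = -3 - 6 = -9)
m(O) = 6
d = 53/78 (d = 3/4 - (2 + 20)/(4*((-19 - 7)*(-12 + 9))) = 3/4 - 11/(2*((-26*(-3)))) = 3/4 - 11/(2*78) = 3/4 - 1/4*11/39 = 3/4 - 11/156 = 53/78 ≈ 0.67949)
-30*(m(M) + d) = -30*(6 + 53/78) = -30*521/78 = -2605/13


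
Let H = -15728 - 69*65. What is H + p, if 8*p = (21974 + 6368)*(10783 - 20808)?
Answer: -142145127/4 ≈ -3.5536e+7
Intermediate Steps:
H = -20213 (H = -15728 - 1*4485 = -15728 - 4485 = -20213)
p = -142064275/4 (p = ((21974 + 6368)*(10783 - 20808))/8 = (28342*(-10025))/8 = (⅛)*(-284128550) = -142064275/4 ≈ -3.5516e+7)
H + p = -20213 - 142064275/4 = -142145127/4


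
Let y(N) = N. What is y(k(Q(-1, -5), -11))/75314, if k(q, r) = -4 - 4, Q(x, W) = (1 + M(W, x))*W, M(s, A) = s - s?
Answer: -4/37657 ≈ -0.00010622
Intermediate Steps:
M(s, A) = 0
Q(x, W) = W (Q(x, W) = (1 + 0)*W = 1*W = W)
k(q, r) = -8
y(k(Q(-1, -5), -11))/75314 = -8/75314 = -8*1/75314 = -4/37657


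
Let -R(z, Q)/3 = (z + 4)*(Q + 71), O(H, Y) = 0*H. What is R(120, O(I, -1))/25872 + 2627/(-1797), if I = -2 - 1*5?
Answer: -9619009/3874332 ≈ -2.4828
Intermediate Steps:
I = -7 (I = -2 - 5 = -7)
O(H, Y) = 0
R(z, Q) = -3*(4 + z)*(71 + Q) (R(z, Q) = -3*(z + 4)*(Q + 71) = -3*(4 + z)*(71 + Q))
R(120, O(I, -1))/25872 + 2627/(-1797) = (-852 - 213*120 - 12*0 - 3*0*120)/25872 + 2627/(-1797) = (-852 - 25560 + 0 + 0)*(1/25872) + 2627*(-1/1797) = -26412*1/25872 - 2627/1797 = -2201/2156 - 2627/1797 = -9619009/3874332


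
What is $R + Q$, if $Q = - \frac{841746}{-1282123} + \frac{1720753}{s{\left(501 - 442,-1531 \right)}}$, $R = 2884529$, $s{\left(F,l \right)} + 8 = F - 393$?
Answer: $\frac{23823015931159}{8273322} \approx 2.8795 \cdot 10^{6}$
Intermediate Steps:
$s{\left(F,l \right)} = -401 + F$ ($s{\left(F,l \right)} = -8 + \left(F - 393\right) = -8 + \left(-393 + F\right) = -401 + F$)
$Q = - \frac{41621304179}{8273322}$ ($Q = - \frac{841746}{-1282123} + \frac{1720753}{-401 + \left(501 - 442\right)} = \left(-841746\right) \left(- \frac{1}{1282123}\right) + \frac{1720753}{-401 + 59} = \frac{15882}{24191} + \frac{1720753}{-342} = \frac{15882}{24191} + 1720753 \left(- \frac{1}{342}\right) = \frac{15882}{24191} - \frac{1720753}{342} = - \frac{41621304179}{8273322} \approx -5030.8$)
$R + Q = 2884529 - \frac{41621304179}{8273322} = \frac{23823015931159}{8273322}$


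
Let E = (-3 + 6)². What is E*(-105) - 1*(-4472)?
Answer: 3527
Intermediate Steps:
E = 9 (E = 3² = 9)
E*(-105) - 1*(-4472) = 9*(-105) - 1*(-4472) = -945 + 4472 = 3527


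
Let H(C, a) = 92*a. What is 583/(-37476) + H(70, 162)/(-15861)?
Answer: -189263089/198135612 ≈ -0.95522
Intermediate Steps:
583/(-37476) + H(70, 162)/(-15861) = 583/(-37476) + (92*162)/(-15861) = 583*(-1/37476) + 14904*(-1/15861) = -583/37476 - 4968/5287 = -189263089/198135612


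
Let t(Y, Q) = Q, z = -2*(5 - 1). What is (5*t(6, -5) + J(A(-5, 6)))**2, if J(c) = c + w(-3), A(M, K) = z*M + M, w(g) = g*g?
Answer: 361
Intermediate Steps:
w(g) = g**2
z = -8 (z = -2*4 = -8)
A(M, K) = -7*M (A(M, K) = -8*M + M = -7*M)
J(c) = 9 + c (J(c) = c + (-3)**2 = c + 9 = 9 + c)
(5*t(6, -5) + J(A(-5, 6)))**2 = (5*(-5) + (9 - 7*(-5)))**2 = (-25 + (9 + 35))**2 = (-25 + 44)**2 = 19**2 = 361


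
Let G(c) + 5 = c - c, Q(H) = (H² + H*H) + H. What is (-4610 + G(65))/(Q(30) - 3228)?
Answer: 4615/1398 ≈ 3.3011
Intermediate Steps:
Q(H) = H + 2*H² (Q(H) = (H² + H²) + H = 2*H² + H = H + 2*H²)
G(c) = -5 (G(c) = -5 + (c - c) = -5 + 0 = -5)
(-4610 + G(65))/(Q(30) - 3228) = (-4610 - 5)/(30*(1 + 2*30) - 3228) = -4615/(30*(1 + 60) - 3228) = -4615/(30*61 - 3228) = -4615/(1830 - 3228) = -4615/(-1398) = -4615*(-1/1398) = 4615/1398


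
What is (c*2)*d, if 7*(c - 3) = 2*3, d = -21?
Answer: -162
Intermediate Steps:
c = 27/7 (c = 3 + (2*3)/7 = 3 + (⅐)*6 = 3 + 6/7 = 27/7 ≈ 3.8571)
(c*2)*d = ((27/7)*2)*(-21) = (54/7)*(-21) = -162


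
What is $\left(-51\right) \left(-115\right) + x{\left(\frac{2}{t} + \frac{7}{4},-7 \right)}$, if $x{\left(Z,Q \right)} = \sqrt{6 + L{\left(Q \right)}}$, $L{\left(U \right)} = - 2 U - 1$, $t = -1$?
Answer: $5865 + \sqrt{19} \approx 5869.4$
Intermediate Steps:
$L{\left(U \right)} = -1 - 2 U$
$x{\left(Z,Q \right)} = \sqrt{5 - 2 Q}$ ($x{\left(Z,Q \right)} = \sqrt{6 - \left(1 + 2 Q\right)} = \sqrt{5 - 2 Q}$)
$\left(-51\right) \left(-115\right) + x{\left(\frac{2}{t} + \frac{7}{4},-7 \right)} = \left(-51\right) \left(-115\right) + \sqrt{5 - -14} = 5865 + \sqrt{5 + 14} = 5865 + \sqrt{19}$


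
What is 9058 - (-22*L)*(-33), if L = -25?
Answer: 27208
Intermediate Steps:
9058 - (-22*L)*(-33) = 9058 - (-22*(-25))*(-33) = 9058 - 550*(-33) = 9058 - 1*(-18150) = 9058 + 18150 = 27208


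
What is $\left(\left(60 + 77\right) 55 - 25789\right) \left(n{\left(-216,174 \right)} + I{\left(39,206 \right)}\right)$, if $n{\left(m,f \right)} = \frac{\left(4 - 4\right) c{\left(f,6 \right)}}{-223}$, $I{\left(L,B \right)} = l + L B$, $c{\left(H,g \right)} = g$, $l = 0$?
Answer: $-146652636$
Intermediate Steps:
$I{\left(L,B \right)} = B L$ ($I{\left(L,B \right)} = 0 + L B = 0 + B L = B L$)
$n{\left(m,f \right)} = 0$ ($n{\left(m,f \right)} = \frac{\left(4 - 4\right) 6}{-223} = 0 \cdot 6 \left(- \frac{1}{223}\right) = 0 \left(- \frac{1}{223}\right) = 0$)
$\left(\left(60 + 77\right) 55 - 25789\right) \left(n{\left(-216,174 \right)} + I{\left(39,206 \right)}\right) = \left(\left(60 + 77\right) 55 - 25789\right) \left(0 + 206 \cdot 39\right) = \left(137 \cdot 55 - 25789\right) \left(0 + 8034\right) = \left(7535 - 25789\right) 8034 = \left(-18254\right) 8034 = -146652636$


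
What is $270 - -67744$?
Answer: $68014$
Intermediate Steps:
$270 - -67744 = 270 + 67744 = 68014$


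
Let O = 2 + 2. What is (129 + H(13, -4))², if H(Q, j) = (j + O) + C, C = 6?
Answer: 18225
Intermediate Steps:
O = 4
H(Q, j) = 10 + j (H(Q, j) = (j + 4) + 6 = (4 + j) + 6 = 10 + j)
(129 + H(13, -4))² = (129 + (10 - 4))² = (129 + 6)² = 135² = 18225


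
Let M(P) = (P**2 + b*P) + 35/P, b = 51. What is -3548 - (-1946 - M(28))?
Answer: 2445/4 ≈ 611.25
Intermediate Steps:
M(P) = P**2 + 35/P + 51*P (M(P) = (P**2 + 51*P) + 35/P = P**2 + 35/P + 51*P)
-3548 - (-1946 - M(28)) = -3548 - (-1946 - (35 + 28**2*(51 + 28))/28) = -3548 - (-1946 - (35 + 784*79)/28) = -3548 - (-1946 - (35 + 61936)/28) = -3548 - (-1946 - 61971/28) = -3548 - (-1946 - 1*8853/4) = -3548 - (-1946 - 8853/4) = -3548 - 1*(-16637/4) = -3548 + 16637/4 = 2445/4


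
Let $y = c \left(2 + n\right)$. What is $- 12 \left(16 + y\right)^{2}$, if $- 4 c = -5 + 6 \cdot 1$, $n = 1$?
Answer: $- \frac{11163}{4} \approx -2790.8$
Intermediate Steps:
$c = - \frac{1}{4}$ ($c = - \frac{-5 + 6 \cdot 1}{4} = - \frac{-5 + 6}{4} = \left(- \frac{1}{4}\right) 1 = - \frac{1}{4} \approx -0.25$)
$y = - \frac{3}{4}$ ($y = - \frac{2 + 1}{4} = \left(- \frac{1}{4}\right) 3 = - \frac{3}{4} \approx -0.75$)
$- 12 \left(16 + y\right)^{2} = - 12 \left(16 - \frac{3}{4}\right)^{2} = - 12 \left(\frac{61}{4}\right)^{2} = \left(-12\right) \frac{3721}{16} = - \frac{11163}{4}$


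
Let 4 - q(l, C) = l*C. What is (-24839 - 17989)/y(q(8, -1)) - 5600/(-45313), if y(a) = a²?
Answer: -161654897/543756 ≈ -297.29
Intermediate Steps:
q(l, C) = 4 - C*l (q(l, C) = 4 - l*C = 4 - C*l)
(-24839 - 17989)/y(q(8, -1)) - 5600/(-45313) = (-24839 - 17989)/((4 - 1*(-1)*8)²) - 5600/(-45313) = -42828/(4 + 8)² - 5600*(-1/45313) = -42828/(12²) + 5600/45313 = -42828/144 + 5600/45313 = -42828*1/144 + 5600/45313 = -3569/12 + 5600/45313 = -161654897/543756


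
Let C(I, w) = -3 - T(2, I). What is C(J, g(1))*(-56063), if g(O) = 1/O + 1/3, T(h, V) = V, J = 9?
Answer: 672756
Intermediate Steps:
g(O) = ⅓ + 1/O (g(O) = 1/O + 1*(⅓) = 1/O + ⅓ = ⅓ + 1/O)
C(I, w) = -3 - I
C(J, g(1))*(-56063) = (-3 - 1*9)*(-56063) = (-3 - 9)*(-56063) = -12*(-56063) = 672756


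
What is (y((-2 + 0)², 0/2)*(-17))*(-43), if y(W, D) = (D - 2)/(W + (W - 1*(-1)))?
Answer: -1462/9 ≈ -162.44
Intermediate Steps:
y(W, D) = (-2 + D)/(1 + 2*W) (y(W, D) = (-2 + D)/(W + (W + 1)) = (-2 + D)/(W + (1 + W)) = (-2 + D)/(1 + 2*W))
(y((-2 + 0)², 0/2)*(-17))*(-43) = (((-2 + 0/2)/(1 + 2*(-2 + 0)²))*(-17))*(-43) = (((-2 + 0*(½))/(1 + 2*(-2)²))*(-17))*(-43) = (((-2 + 0)/(1 + 2*4))*(-17))*(-43) = ((-2/(1 + 8))*(-17))*(-43) = ((-2/9)*(-17))*(-43) = (((⅑)*(-2))*(-17))*(-43) = -2/9*(-17)*(-43) = (34/9)*(-43) = -1462/9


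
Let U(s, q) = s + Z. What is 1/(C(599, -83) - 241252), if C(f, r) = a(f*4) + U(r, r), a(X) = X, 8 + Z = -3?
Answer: -1/238950 ≈ -4.1850e-6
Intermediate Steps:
Z = -11 (Z = -8 - 3 = -11)
U(s, q) = -11 + s (U(s, q) = s - 11 = -11 + s)
C(f, r) = -11 + r + 4*f (C(f, r) = f*4 + (-11 + r) = 4*f + (-11 + r) = -11 + r + 4*f)
1/(C(599, -83) - 241252) = 1/((-11 - 83 + 4*599) - 241252) = 1/((-11 - 83 + 2396) - 241252) = 1/(2302 - 241252) = 1/(-238950) = -1/238950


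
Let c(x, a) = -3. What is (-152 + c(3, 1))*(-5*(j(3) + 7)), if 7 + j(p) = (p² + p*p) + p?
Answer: 16275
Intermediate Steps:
j(p) = -7 + p + 2*p² (j(p) = -7 + ((p² + p*p) + p) = -7 + ((p² + p²) + p) = -7 + (2*p² + p) = -7 + (p + 2*p²) = -7 + p + 2*p²)
(-152 + c(3, 1))*(-5*(j(3) + 7)) = (-152 - 3)*(-5*((-7 + 3 + 2*3²) + 7)) = -(-775)*((-7 + 3 + 2*9) + 7) = -(-775)*((-7 + 3 + 18) + 7) = -(-775)*(14 + 7) = -(-775)*21 = -155*(-105) = 16275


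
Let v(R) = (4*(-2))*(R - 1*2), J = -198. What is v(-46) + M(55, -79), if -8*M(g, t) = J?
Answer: 1635/4 ≈ 408.75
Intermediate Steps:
M(g, t) = 99/4 (M(g, t) = -1/8*(-198) = 99/4)
v(R) = 16 - 8*R (v(R) = -8*(R - 2) = -8*(-2 + R) = 16 - 8*R)
v(-46) + M(55, -79) = (16 - 8*(-46)) + 99/4 = (16 + 368) + 99/4 = 384 + 99/4 = 1635/4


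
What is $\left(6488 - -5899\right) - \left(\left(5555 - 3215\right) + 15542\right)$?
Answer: $-5495$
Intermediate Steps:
$\left(6488 - -5899\right) - \left(\left(5555 - 3215\right) + 15542\right) = \left(6488 + 5899\right) - \left(2340 + 15542\right) = 12387 - 17882 = -5495$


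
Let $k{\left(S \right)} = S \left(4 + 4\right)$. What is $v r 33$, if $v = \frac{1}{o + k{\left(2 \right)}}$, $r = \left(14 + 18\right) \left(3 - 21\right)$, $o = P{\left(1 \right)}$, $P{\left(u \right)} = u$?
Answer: $- \frac{19008}{17} \approx -1118.1$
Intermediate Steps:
$o = 1$
$k{\left(S \right)} = 8 S$ ($k{\left(S \right)} = S 8 = 8 S$)
$r = -576$ ($r = 32 \left(-18\right) = -576$)
$v = \frac{1}{17}$ ($v = \frac{1}{1 + 8 \cdot 2} = \frac{1}{1 + 16} = \frac{1}{17} \approx 0.058824$)
$v r 33 = \frac{1}{17} \left(-576\right) 33 = \left(- \frac{576}{17}\right) 33 = - \frac{19008}{17}$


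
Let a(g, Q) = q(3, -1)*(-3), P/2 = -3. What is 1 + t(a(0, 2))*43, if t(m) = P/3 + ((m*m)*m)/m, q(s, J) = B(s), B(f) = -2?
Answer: 1463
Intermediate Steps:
P = -6 (P = 2*(-3) = -6)
q(s, J) = -2
a(g, Q) = 6 (a(g, Q) = -2*(-3) = 6)
t(m) = -2 + m**2 (t(m) = -6/3 + ((m*m)*m)/m = -6*1/3 + (m**2*m)/m = -2 + m**3/m = -2 + m**2)
1 + t(a(0, 2))*43 = 1 + (-2 + 6**2)*43 = 1 + (-2 + 36)*43 = 1 + 34*43 = 1 + 1462 = 1463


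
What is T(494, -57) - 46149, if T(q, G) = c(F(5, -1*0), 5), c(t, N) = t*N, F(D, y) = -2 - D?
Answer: -46184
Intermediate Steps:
c(t, N) = N*t
T(q, G) = -35 (T(q, G) = 5*(-2 - 1*5) = 5*(-2 - 5) = 5*(-7) = -35)
T(494, -57) - 46149 = -35 - 46149 = -46184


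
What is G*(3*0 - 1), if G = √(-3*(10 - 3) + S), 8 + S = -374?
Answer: -I*√403 ≈ -20.075*I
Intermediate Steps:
S = -382 (S = -8 - 374 = -382)
G = I*√403 (G = √(-3*(10 - 3) - 382) = √(-3*7 - 382) = √(-21 - 382) = √(-403) = I*√403 ≈ 20.075*I)
G*(3*0 - 1) = (I*√403)*(3*0 - 1) = (I*√403)*(0 - 1) = (I*√403)*(-1) = -I*√403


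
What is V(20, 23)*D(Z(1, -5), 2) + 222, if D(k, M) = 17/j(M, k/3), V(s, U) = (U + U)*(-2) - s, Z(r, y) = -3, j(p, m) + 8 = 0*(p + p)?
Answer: 460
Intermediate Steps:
j(p, m) = -8 (j(p, m) = -8 + 0*(p + p) = -8 + 0*(2*p) = -8 + 0 = -8)
V(s, U) = -s - 4*U (V(s, U) = (2*U)*(-2) - s = -4*U - s = -s - 4*U)
D(k, M) = -17/8 (D(k, M) = 17/(-8) = 17*(-⅛) = -17/8)
V(20, 23)*D(Z(1, -5), 2) + 222 = (-1*20 - 4*23)*(-17/8) + 222 = (-20 - 92)*(-17/8) + 222 = -112*(-17/8) + 222 = 238 + 222 = 460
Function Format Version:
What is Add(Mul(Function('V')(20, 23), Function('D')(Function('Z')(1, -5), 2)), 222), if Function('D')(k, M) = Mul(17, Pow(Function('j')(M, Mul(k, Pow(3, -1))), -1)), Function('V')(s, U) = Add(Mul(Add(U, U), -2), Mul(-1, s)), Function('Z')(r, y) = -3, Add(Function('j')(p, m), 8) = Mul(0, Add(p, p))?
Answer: 460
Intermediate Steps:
Function('j')(p, m) = -8 (Function('j')(p, m) = Add(-8, Mul(0, Add(p, p))) = Add(-8, Mul(0, Mul(2, p))) = Add(-8, 0) = -8)
Function('V')(s, U) = Add(Mul(-1, s), Mul(-4, U)) (Function('V')(s, U) = Add(Mul(Mul(2, U), -2), Mul(-1, s)) = Add(Mul(-4, U), Mul(-1, s)) = Add(Mul(-1, s), Mul(-4, U)))
Function('D')(k, M) = Rational(-17, 8) (Function('D')(k, M) = Mul(17, Pow(-8, -1)) = Mul(17, Rational(-1, 8)) = Rational(-17, 8))
Add(Mul(Function('V')(20, 23), Function('D')(Function('Z')(1, -5), 2)), 222) = Add(Mul(Add(Mul(-1, 20), Mul(-4, 23)), Rational(-17, 8)), 222) = Add(Mul(Add(-20, -92), Rational(-17, 8)), 222) = Add(Mul(-112, Rational(-17, 8)), 222) = Add(238, 222) = 460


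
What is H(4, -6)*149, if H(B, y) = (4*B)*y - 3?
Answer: -14751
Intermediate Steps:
H(B, y) = -3 + 4*B*y (H(B, y) = 4*B*y - 3 = -3 + 4*B*y)
H(4, -6)*149 = (-3 + 4*4*(-6))*149 = (-3 - 96)*149 = -99*149 = -14751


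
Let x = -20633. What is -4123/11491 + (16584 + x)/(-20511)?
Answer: -38039794/235691901 ≈ -0.16140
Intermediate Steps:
-4123/11491 + (16584 + x)/(-20511) = -4123/11491 + (16584 - 20633)/(-20511) = -4123*1/11491 - 4049*(-1/20511) = -4123/11491 + 4049/20511 = -38039794/235691901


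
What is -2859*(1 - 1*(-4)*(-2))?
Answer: 20013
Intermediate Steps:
-2859*(1 - 1*(-4)*(-2)) = -2859*(1 - (-4)*(-2)) = -2859*(1 - 1*8) = -2859*(1 - 8) = -2859*(-7) = 20013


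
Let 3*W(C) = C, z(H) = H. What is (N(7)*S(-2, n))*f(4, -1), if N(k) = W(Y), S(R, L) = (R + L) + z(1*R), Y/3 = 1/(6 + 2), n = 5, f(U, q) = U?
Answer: ½ ≈ 0.50000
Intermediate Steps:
Y = 3/8 (Y = 3/(6 + 2) = 3/8 ≈ 0.37500)
W(C) = C/3
S(R, L) = L + 2*R (S(R, L) = (R + L) + 1*R = (L + R) + R = L + 2*R)
N(k) = ⅛ (N(k) = (⅓)*(3/8) = ⅛)
(N(7)*S(-2, n))*f(4, -1) = ((5 + 2*(-2))/8)*4 = ((5 - 4)/8)*4 = ((⅛)*1)*4 = (⅛)*4 = ½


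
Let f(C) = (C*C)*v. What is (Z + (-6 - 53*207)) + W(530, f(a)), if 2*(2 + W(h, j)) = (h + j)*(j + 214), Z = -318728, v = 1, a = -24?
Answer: 107163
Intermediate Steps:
f(C) = C² (f(C) = (C*C)*1 = C²*1 = C²)
W(h, j) = -2 + (214 + j)*(h + j)/2 (W(h, j) = -2 + ((h + j)*(j + 214))/2 = -2 + ((h + j)*(214 + j))/2 = -2 + ((214 + j)*(h + j))/2 = -2 + (214 + j)*(h + j)/2)
(Z + (-6 - 53*207)) + W(530, f(a)) = (-318728 + (-6 - 53*207)) + (-2 + ((-24)²)²/2 + 107*530 + 107*(-24)² + (½)*530*(-24)²) = (-318728 + (-6 - 10971)) + (-2 + (½)*576² + 56710 + 107*576 + (½)*530*576) = (-318728 - 10977) + (-2 + (½)*331776 + 56710 + 61632 + 152640) = -329705 + (-2 + 165888 + 56710 + 61632 + 152640) = -329705 + 436868 = 107163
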